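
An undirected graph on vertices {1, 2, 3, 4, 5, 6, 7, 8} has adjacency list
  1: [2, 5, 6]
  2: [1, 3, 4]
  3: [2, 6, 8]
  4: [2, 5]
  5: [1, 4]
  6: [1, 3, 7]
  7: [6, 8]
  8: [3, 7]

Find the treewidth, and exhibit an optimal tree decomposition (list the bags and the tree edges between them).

Each bag holds 3 vertices, so the decomposition has width 2, which upper-bounds the treewidth. Since 4–5–1–2–4 is a cycle in G, G is not acyclic. Forests are exactly the graphs of treewidth ≤ 1, so tw(G) ≥ 2. Combining the bounds, tw(G) = 2.

Treewidth 2.
Bags: B1 = {2, 4, 5}  B2 = {1, 2, 5}  B3 = {1, 2, 3}  B4 = {1, 3, 6}  B5 = {3, 6, 8}  B6 = {6, 7, 8}
Tree: B1–B2, B2–B3, B3–B4, B4–B5, B5–B6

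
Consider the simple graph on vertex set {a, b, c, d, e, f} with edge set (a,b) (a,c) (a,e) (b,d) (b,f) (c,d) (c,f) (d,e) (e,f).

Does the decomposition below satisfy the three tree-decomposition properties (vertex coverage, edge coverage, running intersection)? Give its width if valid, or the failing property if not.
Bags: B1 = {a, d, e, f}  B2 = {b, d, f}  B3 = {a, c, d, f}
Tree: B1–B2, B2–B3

No — edge (a,b) lies in no bag.

A tree decomposition must satisfy three properties: every vertex lies in some bag; for every edge, both endpoints lie together in some bag; and for every vertex, the bags containing it form a connected subtree. Here edge (a,b) lies in no bag, so the decomposition is invalid.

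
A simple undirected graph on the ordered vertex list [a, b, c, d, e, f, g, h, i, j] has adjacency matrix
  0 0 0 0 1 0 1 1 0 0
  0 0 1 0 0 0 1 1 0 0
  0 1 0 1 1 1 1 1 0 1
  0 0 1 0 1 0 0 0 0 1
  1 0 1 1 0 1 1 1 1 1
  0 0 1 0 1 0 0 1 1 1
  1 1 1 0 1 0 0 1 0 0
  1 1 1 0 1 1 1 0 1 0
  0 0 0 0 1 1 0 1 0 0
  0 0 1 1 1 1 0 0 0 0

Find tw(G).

3

A width-3 tree decomposition is:
Bags: B1 = {c, e, f, j}  B2 = {c, e, f, h}  B3 = {c, e, g, h}  B4 = {e, f, h, i}  B5 = {c, d, e, j}  B6 = {b, c, g, h}  B7 = {a, e, g, h}
Tree: B1–B2, B2–B3, B2–B4, B1–B5, B3–B6, B3–B7
Each bag holds 4 vertices, so the decomposition has width 3, which upper-bounds the treewidth. For the lower bound, the 4 vertices {c, d, e, j} are pairwise adjacent, and any tree decomposition puts a clique entirely inside one bag — forcing width ≥ 3. Hence tw(G) = 3 exactly.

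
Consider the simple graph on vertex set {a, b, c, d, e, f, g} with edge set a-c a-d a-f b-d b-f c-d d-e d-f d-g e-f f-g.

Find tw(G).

2

A width-2 tree decomposition is:
Bags: B1 = {d, e, f}  B2 = {b, d, f}  B3 = {a, d, f}  B4 = {d, f, g}  B5 = {a, c, d}
Tree: B1–B2, B1–B3, B2–B4, B3–B5
Every bag has size at most 3, so the width is 3 − 1 = 2 and tw(G) ≤ 2. On the other hand G contains the 3-clique {a, c, d}. A clique must lie in a single bag of any decomposition, so no decomposition can have width below 2. Hence tw(G) = 2 exactly.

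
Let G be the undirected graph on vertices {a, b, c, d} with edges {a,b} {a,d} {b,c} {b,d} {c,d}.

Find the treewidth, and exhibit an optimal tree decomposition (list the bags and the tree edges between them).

Treewidth 2.
One optimal decomposition is:
Bags: B1 = {a, b, d}  B2 = {b, c, d}
Tree: B1–B2

Every bag has size at most 3, so the width is 3 − 1 = 2 and tw(G) ≤ 2. For the lower bound, the 3 vertices {b, c, d} are pairwise adjacent, and any tree decomposition puts a clique entirely inside one bag — forcing width ≥ 2. The upper and lower bounds meet at 2, so that is the treewidth.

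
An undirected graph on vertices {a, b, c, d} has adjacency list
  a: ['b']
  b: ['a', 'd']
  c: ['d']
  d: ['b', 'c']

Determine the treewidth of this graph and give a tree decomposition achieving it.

Treewidth 1.
One such decomposition:
Bags: B1 = {a, b}  B2 = {b, d}  B3 = {c, d}
Tree: B1–B2, B2–B3

Each bag holds 2 vertices, so the decomposition has width 1, which upper-bounds the treewidth. Since G has at least one edge (e.g. a–b), it is not an edgeless graph, so tw(G) ≥ 1. Hence tw(G) = 1 exactly.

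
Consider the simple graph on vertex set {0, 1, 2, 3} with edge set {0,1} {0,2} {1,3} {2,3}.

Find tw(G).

A width-2 tree decomposition is:
Bags: B1 = {0, 2, 3}  B2 = {0, 1, 3}
Tree: B1–B2
Each bag holds 3 vertices, so the decomposition has width 2, which upper-bounds the treewidth. The edges 0–2–3–1–0 form a cycle, so G is not a tree and its treewidth is at least 2. Therefore the treewidth is 2.

2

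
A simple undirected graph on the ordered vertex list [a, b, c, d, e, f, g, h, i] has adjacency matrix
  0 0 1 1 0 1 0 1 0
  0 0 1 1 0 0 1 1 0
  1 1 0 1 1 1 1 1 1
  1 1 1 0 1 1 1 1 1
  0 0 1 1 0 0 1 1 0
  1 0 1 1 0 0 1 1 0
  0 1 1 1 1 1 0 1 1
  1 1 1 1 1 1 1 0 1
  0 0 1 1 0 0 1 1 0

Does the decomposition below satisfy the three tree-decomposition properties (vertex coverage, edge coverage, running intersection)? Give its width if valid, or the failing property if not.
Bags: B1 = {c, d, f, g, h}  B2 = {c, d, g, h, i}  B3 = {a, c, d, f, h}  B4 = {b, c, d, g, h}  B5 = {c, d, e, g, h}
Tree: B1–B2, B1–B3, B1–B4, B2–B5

Yes; width 4.

Every vertex of G appears in some bag (union = {a, b, c, d, e, f, g, h, i}); every edge is covered by a bag; and for each vertex v the set of bags containing v is connected in the bag tree. The decomposition is therefore valid. The largest bag has 5 vertices, so the width is 4.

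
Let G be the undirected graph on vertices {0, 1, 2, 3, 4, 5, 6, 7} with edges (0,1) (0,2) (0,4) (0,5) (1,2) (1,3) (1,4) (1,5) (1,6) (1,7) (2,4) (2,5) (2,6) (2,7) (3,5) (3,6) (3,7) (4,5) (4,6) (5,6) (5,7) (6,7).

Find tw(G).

4

A width-4 tree decomposition is:
Bags: B1 = {0, 1, 2, 4, 5}  B2 = {1, 2, 4, 5, 6}  B3 = {1, 2, 5, 6, 7}  B4 = {1, 3, 5, 6, 7}
Tree: B1–B2, B2–B3, B3–B4
Every bag has size at most 5, so the width is 5 − 1 = 4 and tw(G) ≤ 4. For the lower bound, the 5 vertices {0, 1, 2, 4, 5} are pairwise adjacent, and any tree decomposition puts a clique entirely inside one bag — forcing width ≥ 4. Therefore the treewidth is 4.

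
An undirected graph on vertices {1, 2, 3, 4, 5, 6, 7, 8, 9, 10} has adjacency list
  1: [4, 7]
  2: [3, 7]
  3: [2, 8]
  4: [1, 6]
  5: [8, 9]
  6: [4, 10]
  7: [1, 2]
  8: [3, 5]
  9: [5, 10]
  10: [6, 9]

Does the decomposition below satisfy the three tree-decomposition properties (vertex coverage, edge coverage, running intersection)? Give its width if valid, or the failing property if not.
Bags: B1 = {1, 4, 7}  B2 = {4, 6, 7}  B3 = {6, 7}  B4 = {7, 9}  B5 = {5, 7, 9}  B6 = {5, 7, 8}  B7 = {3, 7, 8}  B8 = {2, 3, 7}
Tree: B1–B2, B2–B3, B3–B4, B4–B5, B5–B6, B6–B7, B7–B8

A tree decomposition must satisfy three properties: every vertex lies in some bag; for every edge, both endpoints lie together in some bag; and for every vertex, the bags containing it form a connected subtree. Here vertex 10 appears in no bag, so the decomposition is invalid.

No — vertex 10 appears in no bag.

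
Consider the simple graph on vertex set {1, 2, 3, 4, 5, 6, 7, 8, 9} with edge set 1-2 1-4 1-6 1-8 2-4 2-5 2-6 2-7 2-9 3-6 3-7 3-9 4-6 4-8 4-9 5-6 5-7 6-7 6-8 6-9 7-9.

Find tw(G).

3

A width-3 tree decomposition is:
Bags: B1 = {2, 5, 6, 7}  B2 = {2, 6, 7, 9}  B3 = {2, 4, 6, 9}  B4 = {1, 2, 4, 6}  B5 = {1, 4, 6, 8}  B6 = {3, 6, 7, 9}
Tree: B1–B2, B2–B3, B3–B4, B4–B5, B2–B6
Every bag has size at most 4, so the width is 4 − 1 = 3 and tw(G) ≤ 3. Conversely, {1, 4, 6, 8} is a clique of size 4, and the vertices of any clique must share a bag in every tree decomposition; so some bag has ≥ 4 vertices and tw(G) ≥ 3. Hence tw(G) = 3 exactly.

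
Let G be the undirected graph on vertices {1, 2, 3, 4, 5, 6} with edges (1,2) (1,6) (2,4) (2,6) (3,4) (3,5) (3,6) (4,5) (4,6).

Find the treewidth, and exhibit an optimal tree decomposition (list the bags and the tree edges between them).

Treewidth 2.
Bags: B1 = {3, 4, 6}  B2 = {2, 4, 6}  B3 = {1, 2, 6}  B4 = {3, 4, 5}
Tree: B1–B2, B2–B3, B1–B4

The largest bag has 3 vertices, giving width 2; this decomposition certifies tw(G) ≤ 2. Conversely, {1, 2, 6} is a clique of size 3, and the vertices of any clique must share a bag in every tree decomposition; so some bag has ≥ 3 vertices and tw(G) ≥ 2. Therefore the treewidth is 2.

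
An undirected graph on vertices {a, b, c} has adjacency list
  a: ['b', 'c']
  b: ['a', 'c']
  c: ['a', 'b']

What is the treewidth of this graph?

2

A width-2 tree decomposition is:
Bags: B1 = {a, b, c}
Tree: (single bag)
With just one bag of size 3, the width is 3 − 1 = 2, so tw(G) ≤ 2. For the lower bound, the 3 vertices {a, b, c} are pairwise adjacent, and any tree decomposition puts a clique entirely inside one bag — forcing width ≥ 2. Combining the bounds, tw(G) = 2.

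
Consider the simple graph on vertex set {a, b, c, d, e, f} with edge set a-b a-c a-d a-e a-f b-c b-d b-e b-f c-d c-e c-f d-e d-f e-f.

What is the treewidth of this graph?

A width-5 tree decomposition is:
Bags: B1 = {a, b, c, d, e, f}
Tree: (single bag)
With just one bag of size 6, the width is 6 − 1 = 5, so tw(G) ≤ 5. On the other hand G contains the 6-clique {a, b, c, d, e, f}. A clique must lie in a single bag of any decomposition, so no decomposition can have width below 5. Combining the bounds, tw(G) = 5.

5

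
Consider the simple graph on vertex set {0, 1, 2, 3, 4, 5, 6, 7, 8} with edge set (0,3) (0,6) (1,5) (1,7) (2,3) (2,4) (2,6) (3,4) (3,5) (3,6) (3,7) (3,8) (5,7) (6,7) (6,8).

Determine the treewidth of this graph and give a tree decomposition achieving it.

The largest bag has 3 vertices, giving width 2; this decomposition certifies tw(G) ≤ 2. For the lower bound, the 3 vertices {1, 5, 7} are pairwise adjacent, and any tree decomposition puts a clique entirely inside one bag — forcing width ≥ 2. Hence tw(G) = 2 exactly.

Treewidth 2.
One such decomposition:
Bags: B1 = {3, 6, 7}  B2 = {3, 5, 7}  B3 = {0, 3, 6}  B4 = {3, 6, 8}  B5 = {1, 5, 7}  B6 = {2, 3, 6}  B7 = {2, 3, 4}
Tree: B1–B2, B1–B3, B3–B4, B2–B5, B1–B6, B6–B7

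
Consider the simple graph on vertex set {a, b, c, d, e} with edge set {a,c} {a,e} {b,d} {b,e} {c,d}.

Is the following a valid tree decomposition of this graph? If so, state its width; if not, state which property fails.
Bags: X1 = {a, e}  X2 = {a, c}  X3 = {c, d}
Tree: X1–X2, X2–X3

No — vertex b appears in no bag.

A tree decomposition must satisfy three properties: every vertex lies in some bag; for every edge, both endpoints lie together in some bag; and for every vertex, the bags containing it form a connected subtree. Here vertex b appears in no bag, so the decomposition is invalid.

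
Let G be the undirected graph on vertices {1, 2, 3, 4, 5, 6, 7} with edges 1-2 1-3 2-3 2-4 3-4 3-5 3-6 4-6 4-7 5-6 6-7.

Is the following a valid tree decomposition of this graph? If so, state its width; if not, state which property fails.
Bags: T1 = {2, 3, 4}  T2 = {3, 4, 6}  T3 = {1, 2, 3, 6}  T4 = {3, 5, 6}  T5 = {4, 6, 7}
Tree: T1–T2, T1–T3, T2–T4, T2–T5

A tree decomposition must satisfy three properties: every vertex lies in some bag; for every edge, both endpoints lie together in some bag; and for every vertex, the bags containing it form a connected subtree. Here bags containing vertex 6 are not connected in the tree, so the decomposition is invalid.

No — bags containing vertex 6 are not connected in the tree.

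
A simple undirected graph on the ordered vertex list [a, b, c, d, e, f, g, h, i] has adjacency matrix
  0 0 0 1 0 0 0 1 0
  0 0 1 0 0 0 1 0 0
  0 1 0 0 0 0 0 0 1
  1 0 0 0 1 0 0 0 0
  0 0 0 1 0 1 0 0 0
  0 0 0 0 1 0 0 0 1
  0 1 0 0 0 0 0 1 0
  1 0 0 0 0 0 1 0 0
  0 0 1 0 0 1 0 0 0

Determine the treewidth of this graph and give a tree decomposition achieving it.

Each bag holds 3 vertices, so the decomposition has width 2, which upper-bounds the treewidth. Since a–d–e–f–i–c–b–g–h–a is a cycle in G, G is not acyclic. Forests are exactly the graphs of treewidth ≤ 1, so tw(G) ≥ 2. Therefore the treewidth is 2.

Treewidth 2.
One such decomposition:
Bags: B1 = {a, d, e}  B2 = {a, e, f}  B3 = {a, f, i}  B4 = {a, c, i}  B5 = {a, b, c}  B6 = {a, b, g}  B7 = {a, g, h}
Tree: B1–B2, B2–B3, B3–B4, B4–B5, B5–B6, B6–B7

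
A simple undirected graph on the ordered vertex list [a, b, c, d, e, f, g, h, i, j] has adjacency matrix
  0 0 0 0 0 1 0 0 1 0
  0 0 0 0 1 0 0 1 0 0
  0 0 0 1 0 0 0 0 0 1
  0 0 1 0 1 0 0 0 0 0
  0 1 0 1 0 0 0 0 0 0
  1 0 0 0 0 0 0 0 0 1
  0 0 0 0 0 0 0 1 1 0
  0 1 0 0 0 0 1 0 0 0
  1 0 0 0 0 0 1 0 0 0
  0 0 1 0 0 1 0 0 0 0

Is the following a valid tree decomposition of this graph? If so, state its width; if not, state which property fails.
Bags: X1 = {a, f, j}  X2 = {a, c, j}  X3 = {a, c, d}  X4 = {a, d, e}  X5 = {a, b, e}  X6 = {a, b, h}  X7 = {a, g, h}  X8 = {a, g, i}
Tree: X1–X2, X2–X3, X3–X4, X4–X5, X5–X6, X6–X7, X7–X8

Yes; width 2.

Checking the three conditions: (i) the bags cover all of {a, b, c, d, e, f, g, h, i, j}; (ii) for each edge, some bag contains both endpoints; (iii) the bags containing any fixed vertex form a subtree. All hold, so the decomposition is valid with width 3 − 1 = 2.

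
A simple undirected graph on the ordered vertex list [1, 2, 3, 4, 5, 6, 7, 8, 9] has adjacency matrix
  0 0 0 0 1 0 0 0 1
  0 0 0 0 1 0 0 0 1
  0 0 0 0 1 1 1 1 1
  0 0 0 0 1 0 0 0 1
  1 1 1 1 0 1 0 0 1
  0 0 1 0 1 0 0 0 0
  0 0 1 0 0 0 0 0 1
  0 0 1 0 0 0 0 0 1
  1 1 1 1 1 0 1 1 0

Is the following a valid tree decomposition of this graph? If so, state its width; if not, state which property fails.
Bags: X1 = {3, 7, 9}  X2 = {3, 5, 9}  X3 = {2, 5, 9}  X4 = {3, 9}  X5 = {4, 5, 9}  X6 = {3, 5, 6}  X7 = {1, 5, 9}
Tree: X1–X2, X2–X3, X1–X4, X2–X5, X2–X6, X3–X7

No — vertex 8 appears in no bag.

A tree decomposition must satisfy three properties: every vertex lies in some bag; for every edge, both endpoints lie together in some bag; and for every vertex, the bags containing it form a connected subtree. Here vertex 8 appears in no bag, so the decomposition is invalid.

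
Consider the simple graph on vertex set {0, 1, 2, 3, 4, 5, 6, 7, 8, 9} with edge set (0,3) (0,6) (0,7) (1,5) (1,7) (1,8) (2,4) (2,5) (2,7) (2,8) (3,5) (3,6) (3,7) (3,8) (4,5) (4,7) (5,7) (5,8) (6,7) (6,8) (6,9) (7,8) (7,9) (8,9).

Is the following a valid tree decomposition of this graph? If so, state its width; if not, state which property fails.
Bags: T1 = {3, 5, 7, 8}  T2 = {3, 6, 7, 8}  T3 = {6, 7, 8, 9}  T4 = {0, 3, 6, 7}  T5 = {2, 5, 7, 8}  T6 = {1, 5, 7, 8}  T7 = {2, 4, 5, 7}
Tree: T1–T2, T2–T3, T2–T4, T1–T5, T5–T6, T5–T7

Yes; width 3.

Vertex coverage: the bags together contain {0, 1, 2, 3, 4, 5, 6, 7, 8, 9}, the full vertex set. Edge coverage: each edge of G has both endpoints in at least one bag. Running intersection: for every vertex, the bags containing it form a connected subtree. All three properties hold, so this is a valid tree decomposition of width max|bag| − 1 = 3, and hence tw(G) ≤ 3.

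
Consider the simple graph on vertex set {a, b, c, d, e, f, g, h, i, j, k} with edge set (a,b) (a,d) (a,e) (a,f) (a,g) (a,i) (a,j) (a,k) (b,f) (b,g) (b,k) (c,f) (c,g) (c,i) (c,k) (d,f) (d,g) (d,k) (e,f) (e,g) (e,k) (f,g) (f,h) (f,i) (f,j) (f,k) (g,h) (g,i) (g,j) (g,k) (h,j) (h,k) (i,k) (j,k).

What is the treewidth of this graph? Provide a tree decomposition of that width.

The largest bag has 5 vertices, giving width 4; this decomposition certifies tw(G) ≤ 4. For the lower bound, the 5 vertices {f, g, h, j, k} are pairwise adjacent, and any tree decomposition puts a clique entirely inside one bag — forcing width ≥ 4. Hence tw(G) = 4 exactly.

Treewidth 4.
One such decomposition:
Bags: B1 = {a, e, f, g, k}  B2 = {a, f, g, i, k}  B3 = {a, f, g, j, k}  B4 = {a, d, f, g, k}  B5 = {c, f, g, i, k}  B6 = {f, g, h, j, k}  B7 = {a, b, f, g, k}
Tree: B1–B2, B2–B3, B1–B4, B2–B5, B3–B6, B3–B7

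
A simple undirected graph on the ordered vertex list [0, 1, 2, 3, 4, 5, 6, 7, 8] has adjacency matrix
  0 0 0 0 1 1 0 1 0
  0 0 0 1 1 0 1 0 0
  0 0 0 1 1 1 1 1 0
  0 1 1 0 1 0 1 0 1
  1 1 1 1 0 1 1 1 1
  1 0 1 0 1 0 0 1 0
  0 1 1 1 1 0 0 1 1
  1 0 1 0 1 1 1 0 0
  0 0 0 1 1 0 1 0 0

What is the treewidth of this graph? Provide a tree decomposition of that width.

The largest bag has 4 vertices, giving width 3; this decomposition certifies tw(G) ≤ 3. For the lower bound, the 4 vertices {0, 4, 5, 7} are pairwise adjacent, and any tree decomposition puts a clique entirely inside one bag — forcing width ≥ 3. The upper and lower bounds meet at 3, so that is the treewidth.

Treewidth 3.
Bags: B1 = {2, 4, 5, 7}  B2 = {2, 4, 6, 7}  B3 = {2, 3, 4, 6}  B4 = {3, 4, 6, 8}  B5 = {1, 3, 4, 6}  B6 = {0, 4, 5, 7}
Tree: B1–B2, B2–B3, B3–B4, B3–B5, B1–B6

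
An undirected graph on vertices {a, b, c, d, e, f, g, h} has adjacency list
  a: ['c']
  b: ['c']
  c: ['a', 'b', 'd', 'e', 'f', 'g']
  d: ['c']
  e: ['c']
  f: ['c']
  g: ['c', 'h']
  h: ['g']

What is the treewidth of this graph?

A width-1 tree decomposition is:
Bags: B1 = {c, g}  B2 = {c, e}  B3 = {g, h}  B4 = {b, c}  B5 = {c, f}  B6 = {c, d}  B7 = {a, c}
Tree: B1–B2, B1–B3, B1–B4, B2–B5, B4–B6, B2–B7
Every bag has size at most 2, so the width is 2 − 1 = 1 and tw(G) ≤ 1. G has an edge, so its treewidth is at least 1. Hence tw(G) = 1 exactly.

1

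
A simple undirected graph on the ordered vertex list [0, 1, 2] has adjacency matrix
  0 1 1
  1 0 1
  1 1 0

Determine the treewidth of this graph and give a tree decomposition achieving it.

Treewidth 2.
One such decomposition:
Bags: B1 = {0, 1, 2}
Tree: (single bag)

With just one bag of size 3, the width is 3 − 1 = 2, so tw(G) ≤ 2. On the other hand G contains the 3-clique {0, 1, 2}. A clique must lie in a single bag of any decomposition, so no decomposition can have width below 2. Hence tw(G) = 2 exactly.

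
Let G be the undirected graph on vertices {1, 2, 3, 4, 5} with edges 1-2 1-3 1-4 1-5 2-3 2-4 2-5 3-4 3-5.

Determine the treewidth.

3

A width-3 tree decomposition is:
Bags: B1 = {1, 2, 3, 5}  B2 = {1, 2, 3, 4}
Tree: B1–B2
Every bag has size at most 4, so the width is 4 − 1 = 3 and tw(G) ≤ 3. For the lower bound, the 4 vertices {1, 2, 3, 4} are pairwise adjacent, and any tree decomposition puts a clique entirely inside one bag — forcing width ≥ 3. The upper and lower bounds meet at 3, so that is the treewidth.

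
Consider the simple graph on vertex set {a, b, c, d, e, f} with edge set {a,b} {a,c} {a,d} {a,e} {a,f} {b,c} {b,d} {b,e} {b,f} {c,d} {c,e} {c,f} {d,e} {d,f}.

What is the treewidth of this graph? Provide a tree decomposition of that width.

The largest bag has 5 vertices, giving width 4; this decomposition certifies tw(G) ≤ 4. On the other hand G contains the 5-clique {a, b, c, d, e}. A clique must lie in a single bag of any decomposition, so no decomposition can have width below 4. Hence tw(G) = 4 exactly.

Treewidth 4.
Bags: B1 = {a, b, c, d, e}  B2 = {a, b, c, d, f}
Tree: B1–B2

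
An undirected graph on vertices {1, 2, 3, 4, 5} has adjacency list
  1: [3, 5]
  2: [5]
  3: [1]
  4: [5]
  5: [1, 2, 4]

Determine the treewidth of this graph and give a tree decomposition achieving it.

Each bag holds 2 vertices, so the decomposition has width 1, which upper-bounds the treewidth. Since G has at least one edge (e.g. 5–1), it is not an edgeless graph, so tw(G) ≥ 1. The upper and lower bounds meet at 1, so that is the treewidth.

Treewidth 1.
One such decomposition:
Bags: B1 = {1, 5}  B2 = {1, 3}  B3 = {4, 5}  B4 = {2, 5}
Tree: B1–B2, B1–B3, B1–B4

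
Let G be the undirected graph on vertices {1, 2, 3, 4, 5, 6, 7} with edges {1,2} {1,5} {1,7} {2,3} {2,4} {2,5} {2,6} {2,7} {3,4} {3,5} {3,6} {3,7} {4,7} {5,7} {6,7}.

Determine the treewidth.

A width-3 tree decomposition is:
Bags: B1 = {2, 3, 6, 7}  B2 = {2, 3, 4, 7}  B3 = {2, 3, 5, 7}  B4 = {1, 2, 5, 7}
Tree: B1–B2, B2–B3, B3–B4
Each bag holds 4 vertices, so the decomposition has width 3, which upper-bounds the treewidth. For the lower bound, the 4 vertices {1, 2, 5, 7} are pairwise adjacent, and any tree decomposition puts a clique entirely inside one bag — forcing width ≥ 3. The upper and lower bounds meet at 3, so that is the treewidth.

3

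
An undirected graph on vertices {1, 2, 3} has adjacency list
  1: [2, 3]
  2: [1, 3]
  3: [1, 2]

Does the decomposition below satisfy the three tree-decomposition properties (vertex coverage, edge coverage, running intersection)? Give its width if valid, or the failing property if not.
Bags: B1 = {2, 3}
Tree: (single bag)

No — vertex 1 appears in no bag.

A tree decomposition must satisfy three properties: every vertex lies in some bag; for every edge, both endpoints lie together in some bag; and for every vertex, the bags containing it form a connected subtree. Here vertex 1 appears in no bag, so the decomposition is invalid.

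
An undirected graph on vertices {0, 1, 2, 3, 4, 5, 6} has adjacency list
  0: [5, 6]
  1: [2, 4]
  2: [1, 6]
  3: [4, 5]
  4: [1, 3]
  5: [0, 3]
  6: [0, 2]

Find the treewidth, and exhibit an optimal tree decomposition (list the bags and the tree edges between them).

Each bag holds 3 vertices, so the decomposition has width 2, which upper-bounds the treewidth. Since 0–5–3–4–1–2–6–0 is a cycle in G, G is not acyclic. Forests are exactly the graphs of treewidth ≤ 1, so tw(G) ≥ 2. The upper and lower bounds meet at 2, so that is the treewidth.

Treewidth 2.
Bags: B1 = {0, 3, 5}  B2 = {0, 3, 4}  B3 = {0, 1, 4}  B4 = {0, 1, 2}  B5 = {0, 2, 6}
Tree: B1–B2, B2–B3, B3–B4, B4–B5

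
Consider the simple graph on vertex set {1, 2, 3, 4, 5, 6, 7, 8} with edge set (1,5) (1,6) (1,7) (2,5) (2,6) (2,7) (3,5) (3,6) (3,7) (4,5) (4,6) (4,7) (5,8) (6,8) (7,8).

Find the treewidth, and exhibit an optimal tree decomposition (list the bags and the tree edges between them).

Treewidth 3.
One such decomposition:
Bags: B1 = {5, 6, 7, 8}  B2 = {4, 5, 6, 7}  B3 = {1, 5, 6, 7}  B4 = {3, 5, 6, 7}  B5 = {2, 5, 6, 7}
Tree: B1–B2, B2–B3, B3–B4, B4–B5

Each bag holds 4 vertices, so the decomposition has width 3, which upper-bounds the treewidth. For the lower bound: the 4 vertex sets {7,8}, {4,6}, {5}, {1} are disjoint, each induces a connected subgraph, and every pair is joined by at least one edge of G. Contracting each set to a single vertex therefore yields K_{4} as a minor, and since treewidth is minor-monotone, tw(G) ≥ tw(K_{4}) = 3. The upper and lower bounds meet at 3, so that is the treewidth.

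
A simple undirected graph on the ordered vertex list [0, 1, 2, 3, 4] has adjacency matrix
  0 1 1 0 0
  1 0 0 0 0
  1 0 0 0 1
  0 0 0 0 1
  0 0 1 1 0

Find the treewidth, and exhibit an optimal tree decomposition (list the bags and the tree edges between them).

Treewidth 1.
One optimal decomposition is:
Bags: B1 = {3, 4}  B2 = {2, 4}  B3 = {0, 2}  B4 = {0, 1}
Tree: B1–B2, B2–B3, B3–B4

The largest bag has 2 vertices, giving width 1; this decomposition certifies tw(G) ≤ 1. Any graph with an edge has treewidth ≥ 1, and G has the edge 3–4. Combining the bounds, tw(G) = 1.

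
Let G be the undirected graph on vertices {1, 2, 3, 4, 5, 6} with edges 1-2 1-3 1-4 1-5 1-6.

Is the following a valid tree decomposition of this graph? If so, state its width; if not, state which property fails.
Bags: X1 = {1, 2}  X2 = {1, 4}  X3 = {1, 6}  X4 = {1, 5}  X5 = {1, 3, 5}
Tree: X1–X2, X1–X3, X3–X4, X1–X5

A tree decomposition must satisfy three properties: every vertex lies in some bag; for every edge, both endpoints lie together in some bag; and for every vertex, the bags containing it form a connected subtree. Here bags containing vertex 5 are not connected in the tree, so the decomposition is invalid.

No — bags containing vertex 5 are not connected in the tree.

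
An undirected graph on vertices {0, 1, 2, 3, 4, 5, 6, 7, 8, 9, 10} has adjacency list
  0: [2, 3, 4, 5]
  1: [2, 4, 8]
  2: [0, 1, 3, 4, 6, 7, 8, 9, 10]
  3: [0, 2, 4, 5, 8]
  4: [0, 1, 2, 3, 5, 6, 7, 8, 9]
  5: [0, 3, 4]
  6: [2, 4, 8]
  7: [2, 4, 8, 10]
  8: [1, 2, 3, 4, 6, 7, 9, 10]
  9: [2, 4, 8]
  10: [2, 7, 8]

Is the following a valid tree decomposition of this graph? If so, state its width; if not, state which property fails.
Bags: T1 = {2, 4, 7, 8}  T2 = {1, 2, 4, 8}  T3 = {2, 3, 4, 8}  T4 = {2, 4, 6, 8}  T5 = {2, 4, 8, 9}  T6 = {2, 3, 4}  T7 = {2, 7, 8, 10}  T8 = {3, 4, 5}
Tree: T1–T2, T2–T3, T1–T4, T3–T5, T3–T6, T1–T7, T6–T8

A tree decomposition must satisfy three properties: every vertex lies in some bag; for every edge, both endpoints lie together in some bag; and for every vertex, the bags containing it form a connected subtree. Here vertex 0 appears in no bag, so the decomposition is invalid.

No — vertex 0 appears in no bag.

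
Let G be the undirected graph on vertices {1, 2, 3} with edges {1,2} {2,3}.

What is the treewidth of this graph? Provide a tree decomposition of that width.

Each bag holds 2 vertices, so the decomposition has width 1, which upper-bounds the treewidth. Since G has at least one edge (e.g. 1–2), it is not an edgeless graph, so tw(G) ≥ 1. Hence tw(G) = 1 exactly.

Treewidth 1.
One optimal decomposition is:
Bags: B1 = {1, 2}  B2 = {2, 3}
Tree: B1–B2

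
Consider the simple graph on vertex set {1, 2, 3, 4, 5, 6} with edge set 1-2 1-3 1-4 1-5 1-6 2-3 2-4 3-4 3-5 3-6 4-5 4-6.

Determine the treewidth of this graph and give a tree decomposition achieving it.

Treewidth 3.
One such decomposition:
Bags: B1 = {1, 3, 4, 5}  B2 = {1, 2, 3, 4}  B3 = {1, 3, 4, 6}
Tree: B1–B2, B1–B3

Every bag has size at most 4, so the width is 4 − 1 = 3 and tw(G) ≤ 3. For the lower bound, the 4 vertices {1, 2, 3, 4} are pairwise adjacent, and any tree decomposition puts a clique entirely inside one bag — forcing width ≥ 3. Therefore the treewidth is 3.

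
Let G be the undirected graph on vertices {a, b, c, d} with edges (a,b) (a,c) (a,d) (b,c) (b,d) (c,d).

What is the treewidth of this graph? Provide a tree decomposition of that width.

With just one bag of size 4, the width is 4 − 1 = 3, so tw(G) ≤ 3. For the lower bound, the 4 vertices {a, b, c, d} are pairwise adjacent, and any tree decomposition puts a clique entirely inside one bag — forcing width ≥ 3. Therefore the treewidth is 3.

Treewidth 3.
One optimal decomposition is:
Bags: B1 = {a, b, c, d}
Tree: (single bag)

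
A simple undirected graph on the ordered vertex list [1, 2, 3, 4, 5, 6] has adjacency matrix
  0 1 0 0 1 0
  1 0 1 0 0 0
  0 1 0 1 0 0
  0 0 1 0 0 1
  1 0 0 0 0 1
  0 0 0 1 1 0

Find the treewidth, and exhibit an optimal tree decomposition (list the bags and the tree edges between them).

Every bag has size at most 3, so the width is 3 − 1 = 2 and tw(G) ≤ 2. The edges 5–6–4–3–2–1–5 form a cycle, so G is not a tree and its treewidth is at least 2. Combining the bounds, tw(G) = 2.

Treewidth 2.
One such decomposition:
Bags: B1 = {4, 5, 6}  B2 = {3, 4, 5}  B3 = {2, 3, 5}  B4 = {1, 2, 5}
Tree: B1–B2, B2–B3, B3–B4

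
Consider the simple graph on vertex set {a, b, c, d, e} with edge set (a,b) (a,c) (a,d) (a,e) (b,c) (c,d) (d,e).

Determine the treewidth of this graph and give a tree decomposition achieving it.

The largest bag has 3 vertices, giving width 2; this decomposition certifies tw(G) ≤ 2. Conversely, {a, d, e} is a clique of size 3, and the vertices of any clique must share a bag in every tree decomposition; so some bag has ≥ 3 vertices and tw(G) ≥ 2. Hence tw(G) = 2 exactly.

Treewidth 2.
One such decomposition:
Bags: B1 = {a, d, e}  B2 = {a, c, d}  B3 = {a, b, c}
Tree: B1–B2, B2–B3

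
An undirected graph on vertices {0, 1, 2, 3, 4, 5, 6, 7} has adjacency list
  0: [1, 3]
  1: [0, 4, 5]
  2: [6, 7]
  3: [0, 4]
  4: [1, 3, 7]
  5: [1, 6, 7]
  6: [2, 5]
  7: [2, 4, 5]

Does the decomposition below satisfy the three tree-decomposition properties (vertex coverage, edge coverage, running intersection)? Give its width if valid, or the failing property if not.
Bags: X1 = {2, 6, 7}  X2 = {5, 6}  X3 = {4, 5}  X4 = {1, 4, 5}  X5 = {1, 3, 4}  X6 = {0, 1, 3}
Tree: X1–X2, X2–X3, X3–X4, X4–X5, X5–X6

A tree decomposition must satisfy three properties: every vertex lies in some bag; for every edge, both endpoints lie together in some bag; and for every vertex, the bags containing it form a connected subtree. Here edge (7,5) lies in no bag, so the decomposition is invalid.

No — edge (7,5) lies in no bag.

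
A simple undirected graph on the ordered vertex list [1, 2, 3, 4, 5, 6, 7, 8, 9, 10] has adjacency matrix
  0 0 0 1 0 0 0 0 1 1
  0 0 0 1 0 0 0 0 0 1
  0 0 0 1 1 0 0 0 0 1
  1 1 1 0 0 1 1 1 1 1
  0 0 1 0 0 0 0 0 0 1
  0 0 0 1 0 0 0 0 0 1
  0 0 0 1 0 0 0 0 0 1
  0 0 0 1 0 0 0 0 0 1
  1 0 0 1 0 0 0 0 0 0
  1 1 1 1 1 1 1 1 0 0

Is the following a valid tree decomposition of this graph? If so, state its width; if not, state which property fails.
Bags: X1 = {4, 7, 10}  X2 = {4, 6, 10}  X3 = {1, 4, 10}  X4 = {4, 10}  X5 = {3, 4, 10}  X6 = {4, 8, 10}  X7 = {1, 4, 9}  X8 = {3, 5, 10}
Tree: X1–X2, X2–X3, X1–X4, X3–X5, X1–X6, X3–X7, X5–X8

A tree decomposition must satisfy three properties: every vertex lies in some bag; for every edge, both endpoints lie together in some bag; and for every vertex, the bags containing it form a connected subtree. Here vertex 2 appears in no bag, so the decomposition is invalid.

No — vertex 2 appears in no bag.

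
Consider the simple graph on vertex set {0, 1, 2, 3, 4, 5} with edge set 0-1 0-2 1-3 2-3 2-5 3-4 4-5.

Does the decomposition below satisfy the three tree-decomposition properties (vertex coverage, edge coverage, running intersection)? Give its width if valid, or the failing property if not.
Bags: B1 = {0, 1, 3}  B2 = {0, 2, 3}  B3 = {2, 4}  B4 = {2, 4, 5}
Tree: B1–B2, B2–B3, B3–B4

No — edge (3,4) lies in no bag.

A tree decomposition must satisfy three properties: every vertex lies in some bag; for every edge, both endpoints lie together in some bag; and for every vertex, the bags containing it form a connected subtree. Here edge (3,4) lies in no bag, so the decomposition is invalid.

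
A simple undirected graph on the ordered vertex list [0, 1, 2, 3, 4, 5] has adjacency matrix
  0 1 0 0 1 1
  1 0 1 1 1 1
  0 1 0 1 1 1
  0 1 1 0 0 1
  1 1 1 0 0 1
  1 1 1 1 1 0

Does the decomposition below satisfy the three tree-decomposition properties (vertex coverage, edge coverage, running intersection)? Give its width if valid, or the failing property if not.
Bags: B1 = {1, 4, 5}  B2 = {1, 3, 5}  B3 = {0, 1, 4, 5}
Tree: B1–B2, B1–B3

No — vertex 2 appears in no bag.

A tree decomposition must satisfy three properties: every vertex lies in some bag; for every edge, both endpoints lie together in some bag; and for every vertex, the bags containing it form a connected subtree. Here vertex 2 appears in no bag, so the decomposition is invalid.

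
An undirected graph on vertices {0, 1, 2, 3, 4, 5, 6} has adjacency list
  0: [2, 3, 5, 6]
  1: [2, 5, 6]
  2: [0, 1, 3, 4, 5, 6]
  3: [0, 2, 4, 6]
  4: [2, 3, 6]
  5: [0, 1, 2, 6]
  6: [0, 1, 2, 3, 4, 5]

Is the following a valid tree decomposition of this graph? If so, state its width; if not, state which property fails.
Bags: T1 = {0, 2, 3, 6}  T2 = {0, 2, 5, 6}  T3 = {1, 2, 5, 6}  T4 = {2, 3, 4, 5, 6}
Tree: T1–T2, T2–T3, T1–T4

No — bags containing vertex 5 are not connected in the tree.

A tree decomposition must satisfy three properties: every vertex lies in some bag; for every edge, both endpoints lie together in some bag; and for every vertex, the bags containing it form a connected subtree. Here bags containing vertex 5 are not connected in the tree, so the decomposition is invalid.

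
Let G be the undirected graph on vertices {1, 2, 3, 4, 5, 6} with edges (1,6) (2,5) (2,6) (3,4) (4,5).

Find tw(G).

1

A width-1 tree decomposition is:
Bags: B1 = {1, 6}  B2 = {2, 6}  B3 = {2, 5}  B4 = {4, 5}  B5 = {3, 4}
Tree: B1–B2, B2–B3, B3–B4, B4–B5
Each bag holds 2 vertices, so the decomposition has width 1, which upper-bounds the treewidth. Any graph with an edge has treewidth ≥ 1, and G has the edge 1–6. Therefore the treewidth is 1.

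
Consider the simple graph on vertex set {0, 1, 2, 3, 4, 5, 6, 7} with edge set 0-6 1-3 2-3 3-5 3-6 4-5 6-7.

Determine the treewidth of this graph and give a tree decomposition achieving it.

Each bag holds 2 vertices, so the decomposition has width 1, which upper-bounds the treewidth. G has an edge, so its treewidth is at least 1. The upper and lower bounds meet at 1, so that is the treewidth.

Treewidth 1.
Bags: B1 = {0, 6}  B2 = {3, 6}  B3 = {2, 3}  B4 = {1, 3}  B5 = {3, 5}  B6 = {6, 7}  B7 = {4, 5}
Tree: B1–B2, B2–B3, B3–B4, B2–B5, B1–B6, B5–B7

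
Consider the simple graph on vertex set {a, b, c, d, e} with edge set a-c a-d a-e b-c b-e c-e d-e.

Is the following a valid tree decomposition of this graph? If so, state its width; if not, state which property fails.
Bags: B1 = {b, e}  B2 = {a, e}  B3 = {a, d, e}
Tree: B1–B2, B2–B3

No — vertex c appears in no bag.

A tree decomposition must satisfy three properties: every vertex lies in some bag; for every edge, both endpoints lie together in some bag; and for every vertex, the bags containing it form a connected subtree. Here vertex c appears in no bag, so the decomposition is invalid.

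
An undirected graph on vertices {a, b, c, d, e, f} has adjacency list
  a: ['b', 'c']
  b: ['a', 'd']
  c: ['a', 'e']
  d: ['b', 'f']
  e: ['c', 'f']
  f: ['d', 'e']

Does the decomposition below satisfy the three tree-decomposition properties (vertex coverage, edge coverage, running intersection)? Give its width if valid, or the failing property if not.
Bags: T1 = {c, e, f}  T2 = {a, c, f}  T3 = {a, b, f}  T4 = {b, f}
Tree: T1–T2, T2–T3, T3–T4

A tree decomposition must satisfy three properties: every vertex lies in some bag; for every edge, both endpoints lie together in some bag; and for every vertex, the bags containing it form a connected subtree. Here vertex d appears in no bag, so the decomposition is invalid.

No — vertex d appears in no bag.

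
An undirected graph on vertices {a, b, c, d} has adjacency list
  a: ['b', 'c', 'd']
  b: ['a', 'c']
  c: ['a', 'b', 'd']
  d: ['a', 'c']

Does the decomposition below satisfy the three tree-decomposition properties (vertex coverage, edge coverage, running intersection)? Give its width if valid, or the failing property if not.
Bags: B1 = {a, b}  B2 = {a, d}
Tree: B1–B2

No — vertex c appears in no bag.

A tree decomposition must satisfy three properties: every vertex lies in some bag; for every edge, both endpoints lie together in some bag; and for every vertex, the bags containing it form a connected subtree. Here vertex c appears in no bag, so the decomposition is invalid.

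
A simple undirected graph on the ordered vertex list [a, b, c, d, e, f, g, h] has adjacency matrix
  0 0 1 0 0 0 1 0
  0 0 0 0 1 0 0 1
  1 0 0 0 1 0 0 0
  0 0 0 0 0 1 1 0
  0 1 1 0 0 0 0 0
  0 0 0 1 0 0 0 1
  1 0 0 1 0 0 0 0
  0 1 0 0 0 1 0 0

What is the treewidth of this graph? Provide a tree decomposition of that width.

The largest bag has 3 vertices, giving width 2; this decomposition certifies tw(G) ≤ 2. For the lower bound, G contains the cycle a–g–d–f–h–b–e–c–a, so G is not a forest; only forests have treewidth ≤ 1, hence tw(G) ≥ 2. Therefore the treewidth is 2.

Treewidth 2.
One optimal decomposition is:
Bags: B1 = {a, d, g}  B2 = {a, d, f}  B3 = {a, f, h}  B4 = {a, b, h}  B5 = {a, b, e}  B6 = {a, c, e}
Tree: B1–B2, B2–B3, B3–B4, B4–B5, B5–B6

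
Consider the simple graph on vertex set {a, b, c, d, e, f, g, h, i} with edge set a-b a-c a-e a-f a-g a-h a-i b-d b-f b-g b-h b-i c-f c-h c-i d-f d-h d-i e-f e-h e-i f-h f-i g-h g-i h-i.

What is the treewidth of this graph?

A width-4 tree decomposition is:
Bags: B1 = {a, e, f, h, i}  B2 = {a, b, f, h, i}  B3 = {a, b, g, h, i}  B4 = {b, d, f, h, i}  B5 = {a, c, f, h, i}
Tree: B1–B2, B2–B3, B2–B4, B1–B5
The largest bag has 5 vertices, giving width 4; this decomposition certifies tw(G) ≤ 4. On the other hand G contains the 5-clique {a, b, g, h, i}. A clique must lie in a single bag of any decomposition, so no decomposition can have width below 4. Therefore the treewidth is 4.

4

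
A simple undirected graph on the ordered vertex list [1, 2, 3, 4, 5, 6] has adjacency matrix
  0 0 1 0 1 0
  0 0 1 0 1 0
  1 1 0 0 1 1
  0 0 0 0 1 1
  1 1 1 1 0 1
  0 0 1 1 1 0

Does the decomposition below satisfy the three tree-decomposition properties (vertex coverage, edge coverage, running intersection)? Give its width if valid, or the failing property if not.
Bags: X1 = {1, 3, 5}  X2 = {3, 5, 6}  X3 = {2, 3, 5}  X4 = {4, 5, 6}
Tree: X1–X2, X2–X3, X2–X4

Every vertex of G appears in some bag (union = {1, 2, 3, 4, 5, 6}); every edge is covered by a bag; and for each vertex v the set of bags containing v is connected in the bag tree. The decomposition is therefore valid. The largest bag has 3 vertices, so the width is 2.

Yes; width 2.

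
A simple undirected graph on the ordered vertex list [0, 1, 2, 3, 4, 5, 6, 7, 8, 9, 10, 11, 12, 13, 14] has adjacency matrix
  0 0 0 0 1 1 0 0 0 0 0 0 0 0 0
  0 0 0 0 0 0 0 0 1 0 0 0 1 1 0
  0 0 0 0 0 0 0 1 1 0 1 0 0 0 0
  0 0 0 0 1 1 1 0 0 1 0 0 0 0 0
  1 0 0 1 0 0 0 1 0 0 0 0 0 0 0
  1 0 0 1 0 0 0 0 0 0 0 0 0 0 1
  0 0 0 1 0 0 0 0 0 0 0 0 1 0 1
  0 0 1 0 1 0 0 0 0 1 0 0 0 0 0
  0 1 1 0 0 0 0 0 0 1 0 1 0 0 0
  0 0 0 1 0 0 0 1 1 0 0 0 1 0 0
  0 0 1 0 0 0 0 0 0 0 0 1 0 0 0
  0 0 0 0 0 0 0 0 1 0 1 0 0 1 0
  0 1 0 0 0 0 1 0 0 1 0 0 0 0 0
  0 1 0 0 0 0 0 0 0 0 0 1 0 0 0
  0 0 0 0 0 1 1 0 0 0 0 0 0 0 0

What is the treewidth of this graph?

A width-3 tree decomposition is:
Bags: B1 = {0, 5, 6, 14}  B2 = {0, 3, 5, 6}  B3 = {0, 3, 4, 6}  B4 = {3, 4, 6, 12}  B5 = {3, 4, 9, 12}  B6 = {4, 7, 9, 12}  B7 = {1, 7, 9, 12}  B8 = {1, 7, 8, 9}  B9 = {1, 2, 7, 8}  B10 = {1, 2, 8, 13}  B11 = {2, 8, 11, 13}  B12 = {2, 10, 11, 13}
Tree: B1–B2, B2–B3, B3–B4, B4–B5, B5–B6, B6–B7, B7–B8, B8–B9, B9–B10, B10–B11, B11–B12
Every bag has size at most 4, so the width is 4 − 1 = 3 and tw(G) ≤ 3. For the lower bound: the 4 vertex sets {0,5,14}, {6}, {3}, {4,7,9,12} are disjoint, each induces a connected subgraph, and every pair is joined by at least one edge of G. Contracting each set to a single vertex therefore yields K_{4} as a minor, and since treewidth is minor-monotone, tw(G) ≥ tw(K_{4}) = 3. Hence tw(G) = 3 exactly.

3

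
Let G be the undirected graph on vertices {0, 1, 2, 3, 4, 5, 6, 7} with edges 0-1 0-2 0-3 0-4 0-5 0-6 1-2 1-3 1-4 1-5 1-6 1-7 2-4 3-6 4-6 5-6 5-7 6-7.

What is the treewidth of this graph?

3

A width-3 tree decomposition is:
Bags: B1 = {0, 1, 5, 6}  B2 = {0, 1, 4, 6}  B3 = {1, 5, 6, 7}  B4 = {0, 1, 3, 6}  B5 = {0, 1, 2, 4}
Tree: B1–B2, B1–B3, B1–B4, B2–B5
The largest bag has 4 vertices, giving width 3; this decomposition certifies tw(G) ≤ 3. On the other hand G contains the 4-clique {0, 1, 2, 4}. A clique must lie in a single bag of any decomposition, so no decomposition can have width below 3. Combining the bounds, tw(G) = 3.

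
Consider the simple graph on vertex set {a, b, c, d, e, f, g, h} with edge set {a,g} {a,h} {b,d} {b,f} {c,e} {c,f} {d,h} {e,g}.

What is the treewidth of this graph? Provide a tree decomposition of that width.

Treewidth 2.
Bags: B1 = {a, e, g}  B2 = {a, e, h}  B3 = {d, e, h}  B4 = {b, d, e}  B5 = {b, e, f}  B6 = {c, e, f}
Tree: B1–B2, B2–B3, B3–B4, B4–B5, B5–B6

The largest bag has 3 vertices, giving width 2; this decomposition certifies tw(G) ≤ 2. The edges e–g–a–h–d–b–f–c–e form a cycle, so G is not a tree and its treewidth is at least 2. Hence tw(G) = 2 exactly.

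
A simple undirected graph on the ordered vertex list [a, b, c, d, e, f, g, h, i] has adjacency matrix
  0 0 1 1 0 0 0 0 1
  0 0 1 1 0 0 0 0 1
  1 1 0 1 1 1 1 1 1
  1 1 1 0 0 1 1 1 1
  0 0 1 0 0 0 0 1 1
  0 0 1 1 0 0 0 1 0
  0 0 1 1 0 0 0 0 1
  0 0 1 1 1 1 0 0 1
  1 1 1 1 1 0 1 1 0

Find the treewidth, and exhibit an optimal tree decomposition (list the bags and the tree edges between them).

Every bag has size at most 4, so the width is 4 − 1 = 3 and tw(G) ≤ 3. For the lower bound, the 4 vertices {c, d, f, h} are pairwise adjacent, and any tree decomposition puts a clique entirely inside one bag — forcing width ≥ 3. Combining the bounds, tw(G) = 3.

Treewidth 3.
Bags: B1 = {b, c, d, i}  B2 = {c, d, h, i}  B3 = {a, c, d, i}  B4 = {c, d, f, h}  B5 = {c, d, g, i}  B6 = {c, e, h, i}
Tree: B1–B2, B1–B3, B2–B4, B3–B5, B2–B6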